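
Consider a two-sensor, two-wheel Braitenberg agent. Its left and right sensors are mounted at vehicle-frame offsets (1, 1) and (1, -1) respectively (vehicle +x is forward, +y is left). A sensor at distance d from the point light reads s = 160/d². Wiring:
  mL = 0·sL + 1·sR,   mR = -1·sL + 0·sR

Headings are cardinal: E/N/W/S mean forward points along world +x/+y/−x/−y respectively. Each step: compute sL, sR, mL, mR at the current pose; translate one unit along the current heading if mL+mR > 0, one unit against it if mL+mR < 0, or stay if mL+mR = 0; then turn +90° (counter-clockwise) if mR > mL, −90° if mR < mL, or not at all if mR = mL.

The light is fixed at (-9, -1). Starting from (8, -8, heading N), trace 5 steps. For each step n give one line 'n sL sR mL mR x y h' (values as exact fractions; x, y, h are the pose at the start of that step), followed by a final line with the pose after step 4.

0 40/73 4/9 4/9 -40/73 8 -8 N
1 160/373 32/81 32/81 -160/373 8 -9 E
2 16/37 80/153 80/153 -16/37 7 -9 S
3 32/65 160/289 160/289 -32/65 7 -10 W
4 8/13 1/2 1/2 -8/13 6 -10 N
final 6 -11 E

n=0: pose=(8,-8,N); sL=40/73, sR=4/9; mL=4/9, mR=-40/73; mL+mR=-68/657 → advance -1; mR−mL=-652/657 → turn -1·90°
n=1: pose=(8,-9,E); sL=160/373, sR=32/81; mL=32/81, mR=-160/373; mL+mR=-1024/30213 → advance -1; mR−mL=-24896/30213 → turn -1·90°
n=2: pose=(7,-9,S); sL=16/37, sR=80/153; mL=80/153, mR=-16/37; mL+mR=512/5661 → advance +1; mR−mL=-5408/5661 → turn -1·90°
n=3: pose=(7,-10,W); sL=32/65, sR=160/289; mL=160/289, mR=-32/65; mL+mR=1152/18785 → advance +1; mR−mL=-19648/18785 → turn -1·90°
n=4: pose=(6,-10,N); sL=8/13, sR=1/2; mL=1/2, mR=-8/13; mL+mR=-3/26 → advance -1; mR−mL=-29/26 → turn -1·90°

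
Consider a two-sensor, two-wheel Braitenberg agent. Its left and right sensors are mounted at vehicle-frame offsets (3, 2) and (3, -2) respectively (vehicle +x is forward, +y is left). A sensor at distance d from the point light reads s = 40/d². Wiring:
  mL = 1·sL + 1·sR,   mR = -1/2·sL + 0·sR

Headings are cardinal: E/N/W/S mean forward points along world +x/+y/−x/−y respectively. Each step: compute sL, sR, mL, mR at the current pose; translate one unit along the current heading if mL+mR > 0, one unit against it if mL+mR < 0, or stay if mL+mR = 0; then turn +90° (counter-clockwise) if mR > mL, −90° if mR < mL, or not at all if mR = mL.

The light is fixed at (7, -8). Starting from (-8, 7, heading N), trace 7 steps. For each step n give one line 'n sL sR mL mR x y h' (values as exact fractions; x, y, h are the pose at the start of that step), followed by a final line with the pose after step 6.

0 40/613 40/493 44240/302209 -20/613 -8 7 N
1 10/117 2/17 404/1989 -5/117 -8 8 E
2 40/313 8/85 5904/26605 -20/313 -7 8 S
3 20/229 20/289 10360/66181 -10/229 -7 7 W
4 40/613 40/493 44240/302209 -20/613 -8 7 N
5 10/117 2/17 404/1989 -5/117 -8 8 E
6 40/313 8/85 5904/26605 -20/313 -7 8 S
final -7 7 W

n=0: pose=(-8,7,N); sL=40/613, sR=40/493; mL=44240/302209, mR=-20/613; mL+mR=34380/302209 → advance +1; mR−mL=-54100/302209 → turn -1·90°
n=1: pose=(-8,8,E); sL=10/117, sR=2/17; mL=404/1989, mR=-5/117; mL+mR=319/1989 → advance +1; mR−mL=-163/663 → turn -1·90°
n=2: pose=(-7,8,S); sL=40/313, sR=8/85; mL=5904/26605, mR=-20/313; mL+mR=4204/26605 → advance +1; mR−mL=-7604/26605 → turn -1·90°
n=3: pose=(-7,7,W); sL=20/229, sR=20/289; mL=10360/66181, mR=-10/229; mL+mR=7470/66181 → advance +1; mR−mL=-13250/66181 → turn -1·90°
n=4: pose=(-8,7,N); sL=40/613, sR=40/493; mL=44240/302209, mR=-20/613; mL+mR=34380/302209 → advance +1; mR−mL=-54100/302209 → turn -1·90°
n=5: pose=(-8,8,E); sL=10/117, sR=2/17; mL=404/1989, mR=-5/117; mL+mR=319/1989 → advance +1; mR−mL=-163/663 → turn -1·90°
n=6: pose=(-7,8,S); sL=40/313, sR=8/85; mL=5904/26605, mR=-20/313; mL+mR=4204/26605 → advance +1; mR−mL=-7604/26605 → turn -1·90°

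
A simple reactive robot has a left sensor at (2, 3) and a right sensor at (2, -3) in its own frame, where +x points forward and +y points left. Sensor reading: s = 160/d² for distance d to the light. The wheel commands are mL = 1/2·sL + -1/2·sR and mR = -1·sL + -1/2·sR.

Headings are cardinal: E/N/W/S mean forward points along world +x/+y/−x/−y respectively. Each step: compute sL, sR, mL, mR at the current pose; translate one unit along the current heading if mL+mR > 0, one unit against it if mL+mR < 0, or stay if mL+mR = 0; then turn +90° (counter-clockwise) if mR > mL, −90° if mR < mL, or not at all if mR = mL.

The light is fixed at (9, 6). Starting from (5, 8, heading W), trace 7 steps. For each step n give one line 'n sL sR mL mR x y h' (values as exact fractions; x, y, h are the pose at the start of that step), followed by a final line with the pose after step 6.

n=0: pose=(5,8,W); sL=160/37, sR=160/61; mL=1920/2257, mR=-12720/2257; mL+mR=-10800/2257 → advance -1; mR−mL=-240/37 → turn -1·90°
n=1: pose=(6,8,N); sL=40/13, sR=10; mL=-45/13, mR=-105/13; mL+mR=-150/13 → advance -1; mR−mL=-60/13 → turn -1·90°
n=2: pose=(6,7,E); sL=160/17, sR=32; mL=-192/17, mR=-432/17; mL+mR=-624/17 → advance -1; mR−mL=-240/17 → turn -1·90°
n=3: pose=(5,7,S); sL=80, sR=16/5; mL=192/5, mR=-408/5; mL+mR=-216/5 → advance -1; mR−mL=-120 → turn -1·90°
n=4: pose=(5,8,W); sL=160/37, sR=160/61; mL=1920/2257, mR=-12720/2257; mL+mR=-10800/2257 → advance -1; mR−mL=-240/37 → turn -1·90°
n=5: pose=(6,8,N); sL=40/13, sR=10; mL=-45/13, mR=-105/13; mL+mR=-150/13 → advance -1; mR−mL=-60/13 → turn -1·90°
n=6: pose=(6,7,E); sL=160/17, sR=32; mL=-192/17, mR=-432/17; mL+mR=-624/17 → advance -1; mR−mL=-240/17 → turn -1·90°

0 160/37 160/61 1920/2257 -12720/2257 5 8 W
1 40/13 10 -45/13 -105/13 6 8 N
2 160/17 32 -192/17 -432/17 6 7 E
3 80 16/5 192/5 -408/5 5 7 S
4 160/37 160/61 1920/2257 -12720/2257 5 8 W
5 40/13 10 -45/13 -105/13 6 8 N
6 160/17 32 -192/17 -432/17 6 7 E
final 5 7 S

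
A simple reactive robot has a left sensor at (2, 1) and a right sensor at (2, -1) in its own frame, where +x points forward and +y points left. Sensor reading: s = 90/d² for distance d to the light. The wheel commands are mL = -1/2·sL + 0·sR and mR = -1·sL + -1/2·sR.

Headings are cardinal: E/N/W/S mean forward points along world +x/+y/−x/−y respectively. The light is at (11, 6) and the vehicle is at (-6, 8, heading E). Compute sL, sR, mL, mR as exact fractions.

left sensor world pos  = (-4, 9); dL² = 234
right sensor world pos = (-4, 7); dR² = 226
sL = 90/234 = 5/13
sR = 90/226 = 45/113
mL = -1/2·sL + 0·sR = -5/26
mR = -1·sL + -1/2·sR = -1715/2938

5/13 45/113 -5/26 -1715/2938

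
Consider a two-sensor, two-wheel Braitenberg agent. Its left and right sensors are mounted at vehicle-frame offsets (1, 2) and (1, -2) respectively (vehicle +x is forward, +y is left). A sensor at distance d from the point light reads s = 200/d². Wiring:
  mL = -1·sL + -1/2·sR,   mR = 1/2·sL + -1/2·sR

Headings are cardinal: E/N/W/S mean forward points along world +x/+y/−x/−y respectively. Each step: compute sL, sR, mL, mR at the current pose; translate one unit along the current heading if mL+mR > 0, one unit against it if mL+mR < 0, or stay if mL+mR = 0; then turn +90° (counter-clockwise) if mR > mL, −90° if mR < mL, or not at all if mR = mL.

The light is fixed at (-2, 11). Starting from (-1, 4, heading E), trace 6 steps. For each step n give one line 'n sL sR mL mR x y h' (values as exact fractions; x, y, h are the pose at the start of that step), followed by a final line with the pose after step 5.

0 200/29 40/17 -3980/493 1120/493 -1 4 E
1 5 5 -15/2 0 -2 4 N
2 200/101 200/37 -17500/3737 -6400/3737 -2 3 W
3 20/9 100/41 -1270/369 -40/369 -1 3 S
4 200/29 40/17 -3980/493 1120/493 -1 4 E
5 5 5 -15/2 0 -2 4 N
final -2 3 W

n=0: pose=(-1,4,E); sL=200/29, sR=40/17; mL=-3980/493, mR=1120/493; mL+mR=-2860/493 → advance -1; mR−mL=300/29 → turn +1·90°
n=1: pose=(-2,4,N); sL=5, sR=5; mL=-15/2, mR=0; mL+mR=-15/2 → advance -1; mR−mL=15/2 → turn +1·90°
n=2: pose=(-2,3,W); sL=200/101, sR=200/37; mL=-17500/3737, mR=-6400/3737; mL+mR=-23900/3737 → advance -1; mR−mL=300/101 → turn +1·90°
n=3: pose=(-1,3,S); sL=20/9, sR=100/41; mL=-1270/369, mR=-40/369; mL+mR=-1310/369 → advance -1; mR−mL=10/3 → turn +1·90°
n=4: pose=(-1,4,E); sL=200/29, sR=40/17; mL=-3980/493, mR=1120/493; mL+mR=-2860/493 → advance -1; mR−mL=300/29 → turn +1·90°
n=5: pose=(-2,4,N); sL=5, sR=5; mL=-15/2, mR=0; mL+mR=-15/2 → advance -1; mR−mL=15/2 → turn +1·90°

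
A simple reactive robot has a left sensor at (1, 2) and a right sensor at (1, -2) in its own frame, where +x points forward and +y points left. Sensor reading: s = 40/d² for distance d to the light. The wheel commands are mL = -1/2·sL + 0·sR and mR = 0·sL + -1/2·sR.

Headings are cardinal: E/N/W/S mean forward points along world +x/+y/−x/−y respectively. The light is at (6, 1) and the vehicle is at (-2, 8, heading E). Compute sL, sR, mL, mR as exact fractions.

4/13 20/37 -2/13 -10/37

left sensor world pos  = (-1, 10); dL² = 130
right sensor world pos = (-1, 6); dR² = 74
sL = 40/130 = 4/13
sR = 40/74 = 20/37
mL = -1/2·sL + 0·sR = -2/13
mR = 0·sL + -1/2·sR = -10/37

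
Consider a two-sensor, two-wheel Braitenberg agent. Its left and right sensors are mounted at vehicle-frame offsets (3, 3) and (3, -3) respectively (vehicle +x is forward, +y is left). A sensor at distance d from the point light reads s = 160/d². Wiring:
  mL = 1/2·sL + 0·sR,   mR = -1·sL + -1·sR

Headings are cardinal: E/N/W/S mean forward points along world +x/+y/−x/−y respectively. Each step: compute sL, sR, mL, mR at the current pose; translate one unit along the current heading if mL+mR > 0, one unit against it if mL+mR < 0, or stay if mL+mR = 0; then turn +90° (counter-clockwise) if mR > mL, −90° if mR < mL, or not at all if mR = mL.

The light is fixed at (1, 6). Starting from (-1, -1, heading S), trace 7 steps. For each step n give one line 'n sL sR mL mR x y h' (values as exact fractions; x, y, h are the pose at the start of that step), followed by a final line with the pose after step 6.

0 160/101 32/25 80/101 -7232/2525 -1 -1 S
1 80/53 80/17 40/53 -5600/901 -1 0 W
2 32/5 160/13 16/5 -1216/65 0 0 N
3 8 20/13 4 -124/13 0 -1 E
4 160/101 32/25 80/101 -7232/2525 -1 -1 S
5 80/53 80/17 40/53 -5600/901 -1 0 W
6 32/5 160/13 16/5 -1216/65 0 0 N
final 0 -1 E

n=0: pose=(-1,-1,S); sL=160/101, sR=32/25; mL=80/101, mR=-7232/2525; mL+mR=-5232/2525 → advance -1; mR−mL=-9232/2525 → turn -1·90°
n=1: pose=(-1,0,W); sL=80/53, sR=80/17; mL=40/53, mR=-5600/901; mL+mR=-4920/901 → advance -1; mR−mL=-6280/901 → turn -1·90°
n=2: pose=(0,0,N); sL=32/5, sR=160/13; mL=16/5, mR=-1216/65; mL+mR=-1008/65 → advance -1; mR−mL=-1424/65 → turn -1·90°
n=3: pose=(0,-1,E); sL=8, sR=20/13; mL=4, mR=-124/13; mL+mR=-72/13 → advance -1; mR−mL=-176/13 → turn -1·90°
n=4: pose=(-1,-1,S); sL=160/101, sR=32/25; mL=80/101, mR=-7232/2525; mL+mR=-5232/2525 → advance -1; mR−mL=-9232/2525 → turn -1·90°
n=5: pose=(-1,0,W); sL=80/53, sR=80/17; mL=40/53, mR=-5600/901; mL+mR=-4920/901 → advance -1; mR−mL=-6280/901 → turn -1·90°
n=6: pose=(0,0,N); sL=32/5, sR=160/13; mL=16/5, mR=-1216/65; mL+mR=-1008/65 → advance -1; mR−mL=-1424/65 → turn -1·90°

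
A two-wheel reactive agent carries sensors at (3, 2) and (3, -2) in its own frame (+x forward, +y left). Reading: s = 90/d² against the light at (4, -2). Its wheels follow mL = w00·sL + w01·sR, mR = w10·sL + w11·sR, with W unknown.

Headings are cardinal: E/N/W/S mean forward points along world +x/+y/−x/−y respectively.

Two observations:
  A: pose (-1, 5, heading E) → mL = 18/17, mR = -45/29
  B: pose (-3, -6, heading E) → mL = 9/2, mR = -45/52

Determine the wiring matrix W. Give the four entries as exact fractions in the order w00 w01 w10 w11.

obs A: pose=(-1,5,E) → sL=18/17, sR=90/29, mL=18/17, mR=-45/29
obs B: pose=(-3,-6,E) → sL=9/2, sR=45/26, mL=9/2, mR=-45/52
sensor matrix S = [[18/17, 90/29], [9/2, 45/26]]; det S = -77760/6409
solve [mL_A; mL_B] = S·[w00; w01] and [mR_A; mR_B] = S·[w10; w11]:
  w00 = 1, w01 = 0, w10 = 0, w11 = -1/2

1 0 0 -1/2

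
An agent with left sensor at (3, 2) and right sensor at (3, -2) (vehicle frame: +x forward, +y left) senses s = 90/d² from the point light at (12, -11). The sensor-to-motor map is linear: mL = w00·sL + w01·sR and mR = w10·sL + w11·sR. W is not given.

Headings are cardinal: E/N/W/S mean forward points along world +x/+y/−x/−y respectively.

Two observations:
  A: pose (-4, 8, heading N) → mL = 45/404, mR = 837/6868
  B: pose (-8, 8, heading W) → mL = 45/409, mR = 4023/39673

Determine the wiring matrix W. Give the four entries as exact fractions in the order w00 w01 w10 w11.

obs A: pose=(-4,8,N) → sL=45/404, sR=9/68, mL=45/404, mR=837/6868
obs B: pose=(-8,8,W) → sL=45/409, sR=9/97, mL=45/409, mR=4023/39673
sensor matrix S = [[45/404, 9/68], [45/409, 9/97]]; det S = -287955/68118541
solve [mL_A; mL_B] = S·[w00; w01] and [mR_A; mR_B] = S·[w10; w11]:
  w00 = 1, w01 = 0, w10 = 1/2, w11 = 1/2

1 0 1/2 1/2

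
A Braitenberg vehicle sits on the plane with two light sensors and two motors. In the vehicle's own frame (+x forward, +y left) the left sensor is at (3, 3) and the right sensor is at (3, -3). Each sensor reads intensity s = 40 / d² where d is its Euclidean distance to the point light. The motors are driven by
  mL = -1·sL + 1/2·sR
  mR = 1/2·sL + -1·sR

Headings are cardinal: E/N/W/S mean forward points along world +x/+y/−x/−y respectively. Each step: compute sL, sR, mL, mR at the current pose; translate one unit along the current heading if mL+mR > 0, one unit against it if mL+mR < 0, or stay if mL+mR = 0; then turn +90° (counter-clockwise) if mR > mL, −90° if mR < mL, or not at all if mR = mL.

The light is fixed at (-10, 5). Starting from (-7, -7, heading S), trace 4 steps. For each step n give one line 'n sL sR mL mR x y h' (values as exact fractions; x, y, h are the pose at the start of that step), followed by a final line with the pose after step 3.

n=0: pose=(-7,-7,S); sL=40/261, sR=8/45; mL=-28/435, mR=-44/435; mL+mR=-24/145 → advance -1; mR−mL=-16/435 → turn -1·90°
n=1: pose=(-7,-6,W); sL=10/49, sR=5/8; mL=85/784, mR=-205/392; mL+mR=-325/784 → advance -1; mR−mL=-495/784 → turn -1·90°
n=2: pose=(-6,-6,N); sL=8/13, sR=40/113; mL=-644/1469, mR=-68/1469; mL+mR=-712/1469 → advance -1; mR−mL=576/1469 → turn +1·90°
n=3: pose=(-6,-7,W); sL=20/113, sR=20/41; mL=310/4633, mR=-1850/4633; mL+mR=-1540/4633 → advance -1; mR−mL=-2160/4633 → turn -1·90°

0 40/261 8/45 -28/435 -44/435 -7 -7 S
1 10/49 5/8 85/784 -205/392 -7 -6 W
2 8/13 40/113 -644/1469 -68/1469 -6 -6 N
3 20/113 20/41 310/4633 -1850/4633 -6 -7 W
final -5 -7 N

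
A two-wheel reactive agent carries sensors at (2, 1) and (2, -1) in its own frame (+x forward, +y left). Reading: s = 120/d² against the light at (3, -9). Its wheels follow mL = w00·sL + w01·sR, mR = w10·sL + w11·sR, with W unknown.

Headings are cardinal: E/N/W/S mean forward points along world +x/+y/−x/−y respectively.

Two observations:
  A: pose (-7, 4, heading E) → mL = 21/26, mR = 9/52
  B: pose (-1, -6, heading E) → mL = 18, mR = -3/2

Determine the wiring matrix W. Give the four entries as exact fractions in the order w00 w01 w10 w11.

obs A: pose=(-7,4,E) → sL=6/13, sR=15/26, mL=21/26, mR=9/52
obs B: pose=(-1,-6,E) → sL=6, sR=15, mL=18, mR=-3/2
sensor matrix S = [[6/13, 15/26], [6, 15]]; det S = 45/13
solve [mL_A; mL_B] = S·[w00; w01] and [mR_A; mR_B] = S·[w10; w11]:
  w00 = 1/2, w01 = 1, w10 = 1, w11 = -1/2

1/2 1 1 -1/2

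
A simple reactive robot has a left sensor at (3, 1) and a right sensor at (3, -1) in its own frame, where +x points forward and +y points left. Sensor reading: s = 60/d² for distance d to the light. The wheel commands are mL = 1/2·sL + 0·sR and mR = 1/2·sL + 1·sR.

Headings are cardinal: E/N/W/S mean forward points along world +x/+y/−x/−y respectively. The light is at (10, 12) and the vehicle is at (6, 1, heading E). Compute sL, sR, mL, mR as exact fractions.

left sensor world pos  = (9, 2); dL² = 101
right sensor world pos = (9, 0); dR² = 145
sL = 60/101 = 60/101
sR = 60/145 = 12/29
mL = 1/2·sL + 0·sR = 30/101
mR = 1/2·sL + 1·sR = 2082/2929

60/101 12/29 30/101 2082/2929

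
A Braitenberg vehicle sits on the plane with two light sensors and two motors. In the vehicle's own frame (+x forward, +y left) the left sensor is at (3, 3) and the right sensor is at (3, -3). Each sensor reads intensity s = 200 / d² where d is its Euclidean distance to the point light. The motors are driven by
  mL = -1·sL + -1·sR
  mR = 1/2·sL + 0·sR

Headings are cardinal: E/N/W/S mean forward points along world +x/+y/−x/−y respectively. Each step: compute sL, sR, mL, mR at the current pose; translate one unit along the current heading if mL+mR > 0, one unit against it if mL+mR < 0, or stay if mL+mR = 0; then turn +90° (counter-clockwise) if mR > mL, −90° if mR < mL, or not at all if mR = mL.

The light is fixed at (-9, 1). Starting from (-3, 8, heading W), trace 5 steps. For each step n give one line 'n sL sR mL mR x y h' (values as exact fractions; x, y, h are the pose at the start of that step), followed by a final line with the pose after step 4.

0 8 200/109 -1072/109 4 -3 8 W
1 50/29 25/4 -925/116 25/29 -2 8 S
2 200/221 8/5 -2768/1105 100/221 -2 9 E
3 20/13 100/101 -3320/1313 10/13 -3 9 N
4 8 200/109 -1072/109 4 -3 8 W
final -2 8 S

n=0: pose=(-3,8,W); sL=8, sR=200/109; mL=-1072/109, mR=4; mL+mR=-636/109 → advance -1; mR−mL=1508/109 → turn +1·90°
n=1: pose=(-2,8,S); sL=50/29, sR=25/4; mL=-925/116, mR=25/29; mL+mR=-825/116 → advance -1; mR−mL=1025/116 → turn +1·90°
n=2: pose=(-2,9,E); sL=200/221, sR=8/5; mL=-2768/1105, mR=100/221; mL+mR=-2268/1105 → advance -1; mR−mL=3268/1105 → turn +1·90°
n=3: pose=(-3,9,N); sL=20/13, sR=100/101; mL=-3320/1313, mR=10/13; mL+mR=-2310/1313 → advance -1; mR−mL=4330/1313 → turn +1·90°
n=4: pose=(-3,8,W); sL=8, sR=200/109; mL=-1072/109, mR=4; mL+mR=-636/109 → advance -1; mR−mL=1508/109 → turn +1·90°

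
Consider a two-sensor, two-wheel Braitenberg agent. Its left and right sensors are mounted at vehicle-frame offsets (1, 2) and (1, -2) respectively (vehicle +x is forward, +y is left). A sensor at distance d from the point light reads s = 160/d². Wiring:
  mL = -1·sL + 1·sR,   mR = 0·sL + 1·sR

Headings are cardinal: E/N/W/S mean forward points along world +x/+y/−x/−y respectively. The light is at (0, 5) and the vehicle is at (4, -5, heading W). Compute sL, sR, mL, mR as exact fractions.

left sensor world pos  = (3, -7); dL² = 153
right sensor world pos = (3, -3); dR² = 73
sL = 160/153 = 160/153
sR = 160/73 = 160/73
mL = -1·sL + 1·sR = 12800/11169
mR = 0·sL + 1·sR = 160/73

160/153 160/73 12800/11169 160/73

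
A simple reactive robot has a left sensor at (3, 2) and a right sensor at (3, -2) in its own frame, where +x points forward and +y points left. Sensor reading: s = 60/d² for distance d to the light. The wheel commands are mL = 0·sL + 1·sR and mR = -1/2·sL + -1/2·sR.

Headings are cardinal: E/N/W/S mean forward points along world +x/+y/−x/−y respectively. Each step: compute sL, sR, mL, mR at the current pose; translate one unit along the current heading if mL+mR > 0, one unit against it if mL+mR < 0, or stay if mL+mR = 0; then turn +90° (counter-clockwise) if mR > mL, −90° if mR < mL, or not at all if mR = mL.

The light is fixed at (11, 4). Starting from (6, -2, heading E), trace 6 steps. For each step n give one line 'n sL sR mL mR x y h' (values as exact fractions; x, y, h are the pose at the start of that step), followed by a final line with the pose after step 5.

0 3 15/17 15/17 -33/17 6 -2 E
1 60/97 12/29 12/29 -1452/2813 5 -2 S
2 6/13 2/3 2/3 -22/39 5 -1 W
3 12/17 60/29 60/29 -684/493 4 -1 N
4 3 15/13 15/13 -27/13 4 0 E
5 12/17 60/149 60/149 -1404/2533 3 0 S
final 3 1 W

n=0: pose=(6,-2,E); sL=3, sR=15/17; mL=15/17, mR=-33/17; mL+mR=-18/17 → advance -1; mR−mL=-48/17 → turn -1·90°
n=1: pose=(5,-2,S); sL=60/97, sR=12/29; mL=12/29, mR=-1452/2813; mL+mR=-288/2813 → advance -1; mR−mL=-2616/2813 → turn -1·90°
n=2: pose=(5,-1,W); sL=6/13, sR=2/3; mL=2/3, mR=-22/39; mL+mR=4/39 → advance +1; mR−mL=-16/13 → turn -1·90°
n=3: pose=(4,-1,N); sL=12/17, sR=60/29; mL=60/29, mR=-684/493; mL+mR=336/493 → advance +1; mR−mL=-1704/493 → turn -1·90°
n=4: pose=(4,0,E); sL=3, sR=15/13; mL=15/13, mR=-27/13; mL+mR=-12/13 → advance -1; mR−mL=-42/13 → turn -1·90°
n=5: pose=(3,0,S); sL=12/17, sR=60/149; mL=60/149, mR=-1404/2533; mL+mR=-384/2533 → advance -1; mR−mL=-2424/2533 → turn -1·90°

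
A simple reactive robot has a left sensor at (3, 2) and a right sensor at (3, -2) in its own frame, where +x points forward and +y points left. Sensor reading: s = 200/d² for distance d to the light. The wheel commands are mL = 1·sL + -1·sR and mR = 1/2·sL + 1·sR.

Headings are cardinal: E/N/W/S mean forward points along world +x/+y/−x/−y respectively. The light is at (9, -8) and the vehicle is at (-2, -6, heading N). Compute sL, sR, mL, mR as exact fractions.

left sensor world pos  = (-4, -3); dL² = 194
right sensor world pos = (0, -3); dR² = 106
sL = 200/194 = 100/97
sR = 200/106 = 100/53
mL = 1·sL + -1·sR = -4400/5141
mR = 1/2·sL + 1·sR = 12350/5141

100/97 100/53 -4400/5141 12350/5141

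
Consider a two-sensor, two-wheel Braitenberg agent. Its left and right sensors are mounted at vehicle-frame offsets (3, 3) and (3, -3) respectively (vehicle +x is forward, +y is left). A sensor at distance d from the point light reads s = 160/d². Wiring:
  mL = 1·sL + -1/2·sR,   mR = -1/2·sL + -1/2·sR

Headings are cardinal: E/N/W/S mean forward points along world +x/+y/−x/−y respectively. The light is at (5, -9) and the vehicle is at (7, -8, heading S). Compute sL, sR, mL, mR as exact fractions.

left sensor world pos  = (10, -11); dL² = 29
right sensor world pos = (4, -11); dR² = 5
sL = 160/29 = 160/29
sR = 160/5 = 32
mL = 1·sL + -1/2·sR = -304/29
mR = -1/2·sL + -1/2·sR = -544/29

160/29 32 -304/29 -544/29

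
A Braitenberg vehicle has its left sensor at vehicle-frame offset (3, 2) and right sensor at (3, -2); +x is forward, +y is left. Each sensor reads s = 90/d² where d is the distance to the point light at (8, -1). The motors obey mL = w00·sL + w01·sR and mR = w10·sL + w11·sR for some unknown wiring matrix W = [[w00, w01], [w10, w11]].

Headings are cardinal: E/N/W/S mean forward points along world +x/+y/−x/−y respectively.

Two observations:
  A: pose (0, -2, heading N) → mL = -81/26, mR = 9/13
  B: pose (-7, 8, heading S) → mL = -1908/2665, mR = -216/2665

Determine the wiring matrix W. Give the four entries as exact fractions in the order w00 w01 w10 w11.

obs A: pose=(0,-2,N) → sL=45/52, sR=9/4, mL=-81/26, mR=9/13
obs B: pose=(-7,8,S) → sL=18/41, sR=18/65, mL=-1908/2665, mR=-216/2665
sensor matrix S = [[45/52, 9/4], [18/41, 18/65]]; det S = -5184/6929
solve [mL_A; mL_B] = S·[w00; w01] and [mR_A; mR_B] = S·[w10; w11]:
  w00 = -1, w01 = -1, w10 = -1/2, w11 = 1/2

-1 -1 -1/2 1/2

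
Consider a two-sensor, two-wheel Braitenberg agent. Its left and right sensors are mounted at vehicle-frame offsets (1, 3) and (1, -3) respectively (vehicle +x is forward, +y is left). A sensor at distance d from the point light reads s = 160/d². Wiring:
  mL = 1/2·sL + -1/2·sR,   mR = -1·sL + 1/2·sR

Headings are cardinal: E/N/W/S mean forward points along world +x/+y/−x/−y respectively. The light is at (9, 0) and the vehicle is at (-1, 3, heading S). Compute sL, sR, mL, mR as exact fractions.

left sensor world pos  = (2, 2); dL² = 53
right sensor world pos = (-4, 2); dR² = 173
sL = 160/53 = 160/53
sR = 160/173 = 160/173
mL = 1/2·sL + -1/2·sR = 9600/9169
mR = -1·sL + 1/2·sR = -23440/9169

160/53 160/173 9600/9169 -23440/9169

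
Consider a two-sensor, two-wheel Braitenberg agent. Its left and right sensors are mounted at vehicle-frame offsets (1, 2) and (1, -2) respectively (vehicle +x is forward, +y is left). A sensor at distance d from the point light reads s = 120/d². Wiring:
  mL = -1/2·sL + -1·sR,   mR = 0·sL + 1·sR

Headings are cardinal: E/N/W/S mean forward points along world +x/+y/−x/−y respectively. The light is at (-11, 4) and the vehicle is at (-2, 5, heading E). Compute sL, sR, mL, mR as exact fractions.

left sensor world pos  = (-1, 7); dL² = 109
right sensor world pos = (-1, 3); dR² = 101
sL = 120/109 = 120/109
sR = 120/101 = 120/101
mL = -1/2·sL + -1·sR = -19140/11009
mR = 0·sL + 1·sR = 120/101

120/109 120/101 -19140/11009 120/101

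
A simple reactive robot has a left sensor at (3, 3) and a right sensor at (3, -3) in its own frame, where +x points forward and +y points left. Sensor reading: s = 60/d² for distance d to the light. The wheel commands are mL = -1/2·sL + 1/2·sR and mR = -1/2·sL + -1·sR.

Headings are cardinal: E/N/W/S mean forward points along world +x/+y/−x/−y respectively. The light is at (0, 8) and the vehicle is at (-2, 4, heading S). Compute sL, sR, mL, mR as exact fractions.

6/5 30/37 -36/185 -261/185

left sensor world pos  = (1, 1); dL² = 50
right sensor world pos = (-5, 1); dR² = 74
sL = 60/50 = 6/5
sR = 60/74 = 30/37
mL = -1/2·sL + 1/2·sR = -36/185
mR = -1/2·sL + -1·sR = -261/185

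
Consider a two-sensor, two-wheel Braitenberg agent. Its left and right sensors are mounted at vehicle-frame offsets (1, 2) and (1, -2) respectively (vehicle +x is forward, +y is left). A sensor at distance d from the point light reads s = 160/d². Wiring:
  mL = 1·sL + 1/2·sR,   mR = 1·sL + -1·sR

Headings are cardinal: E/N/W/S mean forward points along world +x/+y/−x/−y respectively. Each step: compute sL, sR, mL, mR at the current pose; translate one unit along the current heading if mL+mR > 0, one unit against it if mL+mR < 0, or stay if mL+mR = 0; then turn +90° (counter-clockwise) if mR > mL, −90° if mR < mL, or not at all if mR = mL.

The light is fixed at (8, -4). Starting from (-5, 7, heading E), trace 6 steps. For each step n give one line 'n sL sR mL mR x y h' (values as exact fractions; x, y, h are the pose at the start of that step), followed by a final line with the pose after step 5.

0 160/313 32/45 12208/14085 -2816/14085 -5 7 E
1 4/5 20/37 198/185 48/185 -4 7 S
2 160/233 160/313 68720/72929 12800/72929 -4 6 W
3 80/173 80/121 16600/20933 -4160/20933 -5 6 N
4 160/313 32/45 12208/14085 -2816/14085 -5 7 E
5 4/5 20/37 198/185 48/185 -4 7 S
final -4 6 W

n=0: pose=(-5,7,E); sL=160/313, sR=32/45; mL=12208/14085, mR=-2816/14085; mL+mR=9392/14085 → advance +1; mR−mL=-16/15 → turn -1·90°
n=1: pose=(-4,7,S); sL=4/5, sR=20/37; mL=198/185, mR=48/185; mL+mR=246/185 → advance +1; mR−mL=-30/37 → turn -1·90°
n=2: pose=(-4,6,W); sL=160/233, sR=160/313; mL=68720/72929, mR=12800/72929; mL+mR=81520/72929 → advance +1; mR−mL=-240/313 → turn -1·90°
n=3: pose=(-5,6,N); sL=80/173, sR=80/121; mL=16600/20933, mR=-4160/20933; mL+mR=12440/20933 → advance +1; mR−mL=-120/121 → turn -1·90°
n=4: pose=(-5,7,E); sL=160/313, sR=32/45; mL=12208/14085, mR=-2816/14085; mL+mR=9392/14085 → advance +1; mR−mL=-16/15 → turn -1·90°
n=5: pose=(-4,7,S); sL=4/5, sR=20/37; mL=198/185, mR=48/185; mL+mR=246/185 → advance +1; mR−mL=-30/37 → turn -1·90°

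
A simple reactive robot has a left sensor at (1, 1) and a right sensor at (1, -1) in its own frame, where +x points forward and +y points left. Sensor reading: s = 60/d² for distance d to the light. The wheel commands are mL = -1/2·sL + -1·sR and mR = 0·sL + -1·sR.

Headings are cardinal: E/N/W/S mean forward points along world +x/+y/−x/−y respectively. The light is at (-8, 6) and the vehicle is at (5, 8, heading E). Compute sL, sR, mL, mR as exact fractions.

12/41 60/197 -3642/8077 -60/197

left sensor world pos  = (6, 9); dL² = 205
right sensor world pos = (6, 7); dR² = 197
sL = 60/205 = 12/41
sR = 60/197 = 60/197
mL = -1/2·sL + -1·sR = -3642/8077
mR = 0·sL + -1·sR = -60/197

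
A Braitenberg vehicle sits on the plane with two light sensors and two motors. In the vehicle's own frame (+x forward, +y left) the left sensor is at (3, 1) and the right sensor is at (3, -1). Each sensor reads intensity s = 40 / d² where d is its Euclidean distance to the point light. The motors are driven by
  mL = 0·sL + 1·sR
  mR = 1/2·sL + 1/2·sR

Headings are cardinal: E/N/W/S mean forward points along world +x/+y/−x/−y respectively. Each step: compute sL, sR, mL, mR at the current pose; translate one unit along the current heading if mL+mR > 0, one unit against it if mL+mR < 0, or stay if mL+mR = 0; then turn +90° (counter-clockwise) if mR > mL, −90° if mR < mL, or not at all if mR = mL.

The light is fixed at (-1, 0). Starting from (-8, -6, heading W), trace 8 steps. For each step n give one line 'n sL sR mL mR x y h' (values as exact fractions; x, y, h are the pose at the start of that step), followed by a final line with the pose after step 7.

0 40/149 8/25 8/25 1096/3725 -8 -6 W
1 4/9 20/29 20/29 148/261 -9 -6 N
2 40/41 40/61 40/61 2040/2501 -9 -5 E
3 10/17 1 1 27/34 -8 -5 N
4 8/5 40/41 40/41 264/205 -8 -4 E
5 4/5 20/13 20/13 76/65 -7 -4 N
6 40/13 8/5 8/5 152/65 -7 -3 E
7 10/9 5/2 5/2 65/36 -6 -3 N
final -6 -2 E

n=0: pose=(-8,-6,W); sL=40/149, sR=8/25; mL=8/25, mR=1096/3725; mL+mR=2288/3725 → advance +1; mR−mL=-96/3725 → turn -1·90°
n=1: pose=(-9,-6,N); sL=4/9, sR=20/29; mL=20/29, mR=148/261; mL+mR=328/261 → advance +1; mR−mL=-32/261 → turn -1·90°
n=2: pose=(-9,-5,E); sL=40/41, sR=40/61; mL=40/61, mR=2040/2501; mL+mR=3680/2501 → advance +1; mR−mL=400/2501 → turn +1·90°
n=3: pose=(-8,-5,N); sL=10/17, sR=1; mL=1, mR=27/34; mL+mR=61/34 → advance +1; mR−mL=-7/34 → turn -1·90°
n=4: pose=(-8,-4,E); sL=8/5, sR=40/41; mL=40/41, mR=264/205; mL+mR=464/205 → advance +1; mR−mL=64/205 → turn +1·90°
n=5: pose=(-7,-4,N); sL=4/5, sR=20/13; mL=20/13, mR=76/65; mL+mR=176/65 → advance +1; mR−mL=-24/65 → turn -1·90°
n=6: pose=(-7,-3,E); sL=40/13, sR=8/5; mL=8/5, mR=152/65; mL+mR=256/65 → advance +1; mR−mL=48/65 → turn +1·90°
n=7: pose=(-6,-3,N); sL=10/9, sR=5/2; mL=5/2, mR=65/36; mL+mR=155/36 → advance +1; mR−mL=-25/36 → turn -1·90°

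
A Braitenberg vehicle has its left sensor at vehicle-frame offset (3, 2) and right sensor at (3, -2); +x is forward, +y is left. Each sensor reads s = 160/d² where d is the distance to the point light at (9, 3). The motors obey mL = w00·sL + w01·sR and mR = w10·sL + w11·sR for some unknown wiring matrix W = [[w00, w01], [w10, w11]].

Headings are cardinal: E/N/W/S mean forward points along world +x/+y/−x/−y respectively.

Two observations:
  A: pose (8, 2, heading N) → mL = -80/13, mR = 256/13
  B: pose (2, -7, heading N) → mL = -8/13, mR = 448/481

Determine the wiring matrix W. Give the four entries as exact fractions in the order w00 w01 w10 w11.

obs A: pose=(8,2,N) → sL=160/13, sR=32, mL=-80/13, mR=256/13
obs B: pose=(2,-7,N) → sL=16/13, sR=80/37, mL=-8/13, mR=448/481
sensor matrix S = [[160/13, 32], [16/13, 80/37]]; det S = -6144/481
solve [mL_A; mL_B] = S·[w00; w01] and [mR_A; mR_B] = S·[w10; w11]:
  w00 = -1/2, w01 = 0, w10 = -1, w11 = 1

-1/2 0 -1 1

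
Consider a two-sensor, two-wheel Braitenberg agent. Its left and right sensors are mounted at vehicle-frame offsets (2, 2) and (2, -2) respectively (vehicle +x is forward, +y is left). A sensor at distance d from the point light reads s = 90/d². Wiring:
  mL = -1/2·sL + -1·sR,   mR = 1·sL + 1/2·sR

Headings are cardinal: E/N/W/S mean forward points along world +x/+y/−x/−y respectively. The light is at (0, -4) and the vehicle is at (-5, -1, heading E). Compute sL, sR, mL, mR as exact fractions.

45/17 9 -351/34 243/34

left sensor world pos  = (-3, 1); dL² = 34
right sensor world pos = (-3, -3); dR² = 10
sL = 90/34 = 45/17
sR = 90/10 = 9
mL = -1/2·sL + -1·sR = -351/34
mR = 1·sL + 1/2·sR = 243/34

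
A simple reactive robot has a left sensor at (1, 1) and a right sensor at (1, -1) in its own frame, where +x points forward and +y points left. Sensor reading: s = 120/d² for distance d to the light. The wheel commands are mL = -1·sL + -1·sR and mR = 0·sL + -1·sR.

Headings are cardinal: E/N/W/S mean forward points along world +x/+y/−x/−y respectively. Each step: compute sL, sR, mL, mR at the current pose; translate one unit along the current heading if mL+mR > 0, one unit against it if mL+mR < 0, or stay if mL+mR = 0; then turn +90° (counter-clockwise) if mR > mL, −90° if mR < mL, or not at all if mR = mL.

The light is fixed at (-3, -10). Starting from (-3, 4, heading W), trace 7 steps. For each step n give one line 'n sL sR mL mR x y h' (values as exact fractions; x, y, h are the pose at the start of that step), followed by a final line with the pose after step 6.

n=0: pose=(-3,4,W); sL=12/17, sR=60/113; mL=-2376/1921, mR=-60/113; mL+mR=-3396/1921 → advance -1; mR−mL=12/17 → turn +1·90°
n=1: pose=(-2,4,S); sL=120/173, sR=120/169; mL=-41040/29237, mR=-120/169; mL+mR=-61800/29237 → advance -1; mR−mL=120/173 → turn +1·90°
n=2: pose=(-2,5,E); sL=6/13, sR=3/5; mL=-69/65, mR=-3/5; mL+mR=-108/65 → advance -1; mR−mL=6/13 → turn +1·90°
n=3: pose=(-3,5,N); sL=120/257, sR=120/257; mL=-240/257, mR=-120/257; mL+mR=-360/257 → advance -1; mR−mL=120/257 → turn +1·90°
n=4: pose=(-3,4,W); sL=12/17, sR=60/113; mL=-2376/1921, mR=-60/113; mL+mR=-3396/1921 → advance -1; mR−mL=12/17 → turn +1·90°
n=5: pose=(-2,4,S); sL=120/173, sR=120/169; mL=-41040/29237, mR=-120/169; mL+mR=-61800/29237 → advance -1; mR−mL=120/173 → turn +1·90°
n=6: pose=(-2,5,E); sL=6/13, sR=3/5; mL=-69/65, mR=-3/5; mL+mR=-108/65 → advance -1; mR−mL=6/13 → turn +1·90°

0 12/17 60/113 -2376/1921 -60/113 -3 4 W
1 120/173 120/169 -41040/29237 -120/169 -2 4 S
2 6/13 3/5 -69/65 -3/5 -2 5 E
3 120/257 120/257 -240/257 -120/257 -3 5 N
4 12/17 60/113 -2376/1921 -60/113 -3 4 W
5 120/173 120/169 -41040/29237 -120/169 -2 4 S
6 6/13 3/5 -69/65 -3/5 -2 5 E
final -3 5 N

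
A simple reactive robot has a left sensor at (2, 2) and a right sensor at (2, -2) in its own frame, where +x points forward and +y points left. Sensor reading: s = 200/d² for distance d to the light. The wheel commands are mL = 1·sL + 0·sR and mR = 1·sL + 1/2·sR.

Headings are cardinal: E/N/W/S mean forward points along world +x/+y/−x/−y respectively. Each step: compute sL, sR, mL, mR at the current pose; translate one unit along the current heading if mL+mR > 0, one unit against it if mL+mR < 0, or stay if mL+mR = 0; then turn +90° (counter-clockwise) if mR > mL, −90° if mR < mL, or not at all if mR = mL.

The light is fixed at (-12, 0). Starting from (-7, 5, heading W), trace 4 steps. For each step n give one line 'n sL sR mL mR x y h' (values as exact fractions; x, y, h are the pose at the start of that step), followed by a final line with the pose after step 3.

n=0: pose=(-7,5,W); sL=100/9, sR=100/29; mL=100/9, mR=3350/261; mL+mR=6250/261 → advance +1; mR−mL=50/29 → turn +1·90°
n=1: pose=(-8,5,S); sL=40/9, sR=200/13; mL=40/9, mR=1420/117; mL+mR=1940/117 → advance +1; mR−mL=100/13 → turn +1·90°
n=2: pose=(-8,4,E); sL=25/9, sR=5; mL=25/9, mR=95/18; mL+mR=145/18 → advance +1; mR−mL=5/2 → turn +1·90°
n=3: pose=(-7,4,N); sL=40/9, sR=40/17; mL=40/9, mR=860/153; mL+mR=1540/153 → advance +1; mR−mL=20/17 → turn +1·90°

0 100/9 100/29 100/9 3350/261 -7 5 W
1 40/9 200/13 40/9 1420/117 -8 5 S
2 25/9 5 25/9 95/18 -8 4 E
3 40/9 40/17 40/9 860/153 -7 4 N
final -7 5 W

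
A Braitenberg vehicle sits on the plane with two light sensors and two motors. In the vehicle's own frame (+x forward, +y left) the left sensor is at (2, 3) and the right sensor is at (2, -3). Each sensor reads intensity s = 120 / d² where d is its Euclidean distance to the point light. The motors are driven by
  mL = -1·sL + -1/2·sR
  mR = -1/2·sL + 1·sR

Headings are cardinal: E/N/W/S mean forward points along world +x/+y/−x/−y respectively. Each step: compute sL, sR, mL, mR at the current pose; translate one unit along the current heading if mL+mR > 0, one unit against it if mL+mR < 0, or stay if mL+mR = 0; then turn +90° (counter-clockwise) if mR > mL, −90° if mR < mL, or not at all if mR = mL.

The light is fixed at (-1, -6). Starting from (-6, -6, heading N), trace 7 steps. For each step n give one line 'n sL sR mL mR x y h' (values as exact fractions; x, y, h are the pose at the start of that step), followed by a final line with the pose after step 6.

0 30/17 15 -315/34 240/17 -6 -6 N
1 120/53 24/13 -2196/689 492/689 -6 -5 W
2 60 12/5 -306/5 -138/5 -5 -5 S
3 120/29 24 -468/29 636/29 -5 -4 E
4 30/13 15/2 -315/52 165/26 -4 -4 N
5 24/5 120/61 -1764/305 -132/305 -4 -3 W
6 60 60/13 -810/13 -330/13 -3 -3 S
final -3 -2 E

n=0: pose=(-6,-6,N); sL=30/17, sR=15; mL=-315/34, mR=240/17; mL+mR=165/34 → advance +1; mR−mL=795/34 → turn +1·90°
n=1: pose=(-6,-5,W); sL=120/53, sR=24/13; mL=-2196/689, mR=492/689; mL+mR=-1704/689 → advance -1; mR−mL=2688/689 → turn +1·90°
n=2: pose=(-5,-5,S); sL=60, sR=12/5; mL=-306/5, mR=-138/5; mL+mR=-444/5 → advance -1; mR−mL=168/5 → turn +1·90°
n=3: pose=(-5,-4,E); sL=120/29, sR=24; mL=-468/29, mR=636/29; mL+mR=168/29 → advance +1; mR−mL=1104/29 → turn +1·90°
n=4: pose=(-4,-4,N); sL=30/13, sR=15/2; mL=-315/52, mR=165/26; mL+mR=15/52 → advance +1; mR−mL=645/52 → turn +1·90°
n=5: pose=(-4,-3,W); sL=24/5, sR=120/61; mL=-1764/305, mR=-132/305; mL+mR=-1896/305 → advance -1; mR−mL=1632/305 → turn +1·90°
n=6: pose=(-3,-3,S); sL=60, sR=60/13; mL=-810/13, mR=-330/13; mL+mR=-1140/13 → advance -1; mR−mL=480/13 → turn +1·90°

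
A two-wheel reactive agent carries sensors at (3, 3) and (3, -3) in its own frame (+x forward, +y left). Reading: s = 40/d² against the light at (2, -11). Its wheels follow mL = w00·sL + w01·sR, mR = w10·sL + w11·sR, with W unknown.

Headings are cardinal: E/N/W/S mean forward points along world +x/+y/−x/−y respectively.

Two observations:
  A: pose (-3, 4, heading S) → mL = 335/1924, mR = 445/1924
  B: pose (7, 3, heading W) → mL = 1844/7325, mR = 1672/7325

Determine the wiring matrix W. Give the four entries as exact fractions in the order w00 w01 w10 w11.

obs A: pose=(-3,4,S) → sL=10/37, sR=5/26, mL=335/1924, mR=445/1924
obs B: pose=(7,3,W) → sL=8/25, sR=40/293, mL=1844/7325, mR=1672/7325
sensor matrix S = [[10/37, 5/26], [8/25, 40/293]]; det S = -17364/704665
solve [mL_A; mL_B] = S·[w00; w01] and [mR_A; mR_B] = S·[w10; w11]:
  w00 = 1, w01 = -1/2, w10 = 1/2, w11 = 1/2

1 -1/2 1/2 1/2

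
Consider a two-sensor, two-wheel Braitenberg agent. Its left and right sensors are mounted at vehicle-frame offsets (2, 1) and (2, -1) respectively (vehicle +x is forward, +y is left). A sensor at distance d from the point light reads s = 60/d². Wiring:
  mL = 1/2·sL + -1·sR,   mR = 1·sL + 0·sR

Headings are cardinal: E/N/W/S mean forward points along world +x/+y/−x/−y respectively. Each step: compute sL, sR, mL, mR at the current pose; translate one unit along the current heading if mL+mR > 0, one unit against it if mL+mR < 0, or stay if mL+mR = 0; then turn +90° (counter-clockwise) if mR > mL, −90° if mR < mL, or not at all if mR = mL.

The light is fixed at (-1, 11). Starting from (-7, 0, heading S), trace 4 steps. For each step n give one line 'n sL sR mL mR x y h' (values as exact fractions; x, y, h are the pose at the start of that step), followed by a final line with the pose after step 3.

n=0: pose=(-7,0,S); sL=30/97, sR=30/109; mL=-1275/10573, mR=30/97; mL+mR=1995/10573 → advance +1; mR−mL=4545/10573 → turn +1·90°
n=1: pose=(-7,-1,E); sL=60/137, sR=12/37; mL=-534/5069, mR=60/137; mL+mR=1686/5069 → advance +1; mR−mL=2754/5069 → turn +1·90°
n=2: pose=(-6,-1,N); sL=15/34, sR=15/29; mL=-585/1972, mR=15/34; mL+mR=285/1972 → advance +1; mR−mL=1455/1972 → turn +1·90°
n=3: pose=(-6,0,W); sL=60/193, sR=60/149; mL=-7110/28757, mR=60/193; mL+mR=1830/28757 → advance +1; mR−mL=16050/28757 → turn +1·90°

0 30/97 30/109 -1275/10573 30/97 -7 0 S
1 60/137 12/37 -534/5069 60/137 -7 -1 E
2 15/34 15/29 -585/1972 15/34 -6 -1 N
3 60/193 60/149 -7110/28757 60/193 -6 0 W
final -7 0 S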